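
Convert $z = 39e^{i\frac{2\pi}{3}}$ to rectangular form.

a = r cos θ = 39 * -1/2 = -39/2
b = r sin θ = 39 * sqrt(3)/2 = 39*sqrt(3)/2
z = -39/2 + (39*sqrt(3)/2)i


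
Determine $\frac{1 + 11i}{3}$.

Divisor is real, so divide each part by 3:
= 1/3 + (11/3)i


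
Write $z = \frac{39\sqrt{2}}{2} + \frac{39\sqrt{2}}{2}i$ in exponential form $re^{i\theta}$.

r = |z| = sqrt((39*sqrt(2)/2)^2 + (39*sqrt(2)/2)^2) = sqrt(1521/2 + 1521/2) = sqrt(1521) = 39
θ = arctan(b/a) = arctan(27.5772/27.5772) (quadrant-adjusted) = 45° = π/4
z = 39e^(i*π/4)


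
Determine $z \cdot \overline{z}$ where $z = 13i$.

z * conjugate(z) = |z|^2 = a^2 + b^2
= 0^2 + 13^2 = 169


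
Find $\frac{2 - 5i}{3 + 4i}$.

Multiply numerator and denominator by conjugate (3 - 4i):
= (2 - 5i)(3 - 4i) / (3^2 + 4^2)
= (-14 - 23i) / 25
= -14/25 - (23/25)i


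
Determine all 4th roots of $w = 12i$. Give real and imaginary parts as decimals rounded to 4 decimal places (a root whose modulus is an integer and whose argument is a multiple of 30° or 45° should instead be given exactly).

|w| = 12, arg(w) = 90°
Root modulus = 12^(1/4) ≈ 1.861210
Root arguments: θ_k = (90° + 360°k)/4 for k = 0, 1, ..., 3
Compute each root as (root modulus)(cos θ_k + i sin θ_k) using full-precision intermediates, then round to 4 decimal places.
Roots: 1.7195 + 0.7123i, -0.7123 + 1.7195i, -1.7195 - 0.7123i, 0.7123 - 1.7195i


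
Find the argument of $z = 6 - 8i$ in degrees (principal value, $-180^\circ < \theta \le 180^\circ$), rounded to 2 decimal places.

θ = arctan(b/a) = arctan(-8/6) (quadrant-adjusted) = -53.13°


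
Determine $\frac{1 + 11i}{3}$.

Divisor is real, so divide each part by 3:
= 1/3 + (11/3)i


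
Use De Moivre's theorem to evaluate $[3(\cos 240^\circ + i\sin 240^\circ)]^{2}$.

By De Moivre: z^n = r^n(cos(nθ) + i sin(nθ))
= 3^2(cos(2*240°) + i sin(2*240°))
= 9(cos 120° + i sin 120°)
= -9/2 + (9*sqrt(3)/2)i


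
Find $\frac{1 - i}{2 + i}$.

Multiply numerator and denominator by conjugate (2 - i):
= (1 - i)(2 - i) / (2^2 + 1^2)
= (1 - 3i) / 5
= 1/5 - (3/5)i


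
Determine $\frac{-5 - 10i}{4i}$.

Multiply numerator and denominator by conjugate (-4i):
= (-5 - 10i)(-4i) / (0^2 + 4^2)
= (-40 + 20i) / 16
Divide through by 4: (-10 + 5i) / 4
= -5/2 + (5/4)i


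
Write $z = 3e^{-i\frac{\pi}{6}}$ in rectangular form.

a = r cos θ = 3 * sqrt(3)/2 = 3*sqrt(3)/2
b = r sin θ = 3 * -1/2 = -3/2
z = 3*sqrt(3)/2 - (3/2)i


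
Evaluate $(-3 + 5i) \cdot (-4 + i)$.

(a1*a2 - b1*b2) + (a1*b2 + b1*a2)i
= (12 - 5) + (-3 + (-20))i
= 7 - 23i


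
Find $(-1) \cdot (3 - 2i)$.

(a1*a2 - b1*b2) + (a1*b2 + b1*a2)i
= (-3 - 0) + (2 + 0)i
= -3 + 2i


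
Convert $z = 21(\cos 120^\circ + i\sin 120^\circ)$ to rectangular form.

a = r cos θ = 21 * -1/2 = -21/2
b = r sin θ = 21 * sqrt(3)/2 = 21*sqrt(3)/2
z = -21/2 + (21*sqrt(3)/2)i


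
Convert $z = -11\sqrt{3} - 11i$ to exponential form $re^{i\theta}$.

r = |z| = sqrt((-11*sqrt(3))^2 + (-11)^2) = sqrt(363 + 121) = sqrt(484) = 22
θ = arctan(b/a) = arctan(-11/-19.0526) (quadrant-adjusted) = -150° = -5π/6
z = 22e^(-i*5π/6)


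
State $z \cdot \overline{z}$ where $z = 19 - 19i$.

z * conjugate(z) = |z|^2 = a^2 + b^2
= 19^2 + (-19)^2 = 722


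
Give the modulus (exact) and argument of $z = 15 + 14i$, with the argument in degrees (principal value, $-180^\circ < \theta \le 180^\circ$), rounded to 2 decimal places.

|z| = sqrt(15^2 + 14^2) = sqrt(421)
arg(z) = arctan(b/a) = arctan(14/15) (quadrant-adjusted) = 43.03°


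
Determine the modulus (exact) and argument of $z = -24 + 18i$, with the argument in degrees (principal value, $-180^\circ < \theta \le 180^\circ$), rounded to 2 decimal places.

|z| = sqrt((-24)^2 + 18^2) = 30
arg(z) = arctan(b/a) = arctan(18/-24) (quadrant-adjusted) = 143.13°


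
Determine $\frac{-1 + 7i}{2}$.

Divisor is real, so divide each part by 2:
= -1/2 + (7/2)i


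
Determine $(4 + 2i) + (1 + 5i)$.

(4 + 1) + (2 + 5)i = 5 + 7i


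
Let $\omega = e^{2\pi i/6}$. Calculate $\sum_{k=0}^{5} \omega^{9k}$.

Let ζ = ω^9 = e^(2πi·9/6). Since 6 ∤ 9, ζ ≠ 1.
Sum = Σ_{k=0}^{5} ζ^k = (ζ^6 - 1)/(ζ - 1) = (ω^{9·6} - 1)/(ζ - 1) = (1 - 1)/(ζ - 1) = 0


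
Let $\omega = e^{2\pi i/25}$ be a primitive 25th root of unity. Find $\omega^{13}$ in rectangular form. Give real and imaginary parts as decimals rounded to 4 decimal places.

ω^13 = e^(2πi·13/25) = e^(i·26π/25)
= cos(26π/25) + i sin(26π/25)
= -0.9921 - 0.1253i


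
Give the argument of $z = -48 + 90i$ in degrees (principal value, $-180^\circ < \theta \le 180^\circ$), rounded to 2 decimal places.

θ = arctan(b/a) = arctan(90/-48) (quadrant-adjusted) = 118.07°


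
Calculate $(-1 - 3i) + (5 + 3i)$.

(-1 + 5) + (-3 + 3)i = 4


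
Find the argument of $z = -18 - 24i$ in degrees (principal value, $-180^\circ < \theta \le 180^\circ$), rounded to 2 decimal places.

θ = arctan(b/a) = arctan(-24/-18) (quadrant-adjusted) = -126.87°


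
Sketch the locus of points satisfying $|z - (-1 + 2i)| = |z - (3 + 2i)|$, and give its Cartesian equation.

|z - z1| = |z - z2| means z is equidistant from z1 and z2,
i.e. the perpendicular bisector of the segment from (-1, 2) to (3, 2) (midpoint (1, 2)).
With z = x + yi, square both sides:
(x - (-1))^2 + (y - 2)^2 = (x - 3)^2 + (y - 2)^2
The x^2 and y^2 terms cancel: 8x + 0y = 13 - 5 = 8
Simplify: x = 1
Locus: Perpendicular bisector of the segment from (-1, 2) to (3, 2): the line x = 1


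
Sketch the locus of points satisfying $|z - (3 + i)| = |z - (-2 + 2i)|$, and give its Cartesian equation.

|z - z1| = |z - z2| means z is equidistant from z1 and z2,
i.e. the perpendicular bisector of the segment from (3, 1) to (-2, 2) (midpoint (1/2, 3/2)).
With z = x + yi, square both sides:
(x - 3)^2 + (y - 1)^2 = (x - (-2))^2 + (y - 2)^2
The x^2 and y^2 terms cancel: -10x + 2y = 8 - 10 = -2
Simplify: 5x - y = 1
Locus: Perpendicular bisector of the segment from (3, 1) to (-2, 2): the line 5x - y = 1


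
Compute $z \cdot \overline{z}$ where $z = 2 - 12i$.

z * conjugate(z) = |z|^2 = a^2 + b^2
= 2^2 + (-12)^2 = 148


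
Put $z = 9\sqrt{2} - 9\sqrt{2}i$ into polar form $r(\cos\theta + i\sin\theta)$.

r = |z| = sqrt(a^2 + b^2) = sqrt((9*sqrt(2))^2 + (-9*sqrt(2))^2) = sqrt(162 + 162) = sqrt(324) = 18
θ = arctan(b/a) = arctan(-12.7279/12.7279) (quadrant-adjusted) = 315°
z = 18(cos 315° + i sin 315°)


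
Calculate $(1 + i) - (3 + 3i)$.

(1 - 3) + (1 - 3)i = -2 - 2i


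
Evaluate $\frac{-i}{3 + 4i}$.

Multiply numerator and denominator by conjugate (3 - 4i):
= (-i)(3 - 4i) / (3^2 + 4^2)
= (-4 - 3i) / 25
= -4/25 - (3/25)i


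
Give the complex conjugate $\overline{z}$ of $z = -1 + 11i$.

If z = a + bi, then conjugate(z) = a - bi
conjugate(-1 + 11i) = -1 - 11i


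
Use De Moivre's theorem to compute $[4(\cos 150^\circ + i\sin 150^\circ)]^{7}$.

By De Moivre: z^n = r^n(cos(nθ) + i sin(nθ))
= 4^7(cos(7*150°) + i sin(7*150°))
= 16384(cos 330° + i sin 330°)
= 8192*sqrt(3) - 8192i


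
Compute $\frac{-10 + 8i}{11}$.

Divisor is real, so divide each part by 11:
= -10/11 + (8/11)i


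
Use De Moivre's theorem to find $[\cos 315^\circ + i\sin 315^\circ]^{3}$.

By De Moivre: z^n = r^n(cos(nθ) + i sin(nθ))
= 1^3(cos(3*315°) + i sin(3*315°))
= 1(cos 225° + i sin 225°)
= -sqrt(2)/2 - (sqrt(2)/2)i


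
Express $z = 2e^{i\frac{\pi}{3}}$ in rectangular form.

a = r cos θ = 2 * 1/2 = 1
b = r sin θ = 2 * sqrt(3)/2 = sqrt(3)
z = 1 + sqrt(3)i


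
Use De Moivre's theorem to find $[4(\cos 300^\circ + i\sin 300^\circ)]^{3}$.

By De Moivre: z^n = r^n(cos(nθ) + i sin(nθ))
= 4^3(cos(3*300°) + i sin(3*300°))
= 64(cos 180° + i sin 180°)
= -64


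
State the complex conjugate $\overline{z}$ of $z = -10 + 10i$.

If z = a + bi, then conjugate(z) = a - bi
conjugate(-10 + 10i) = -10 - 10i


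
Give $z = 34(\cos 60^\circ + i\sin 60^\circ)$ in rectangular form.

a = r cos θ = 34 * 1/2 = 17
b = r sin θ = 34 * sqrt(3)/2 = 17*sqrt(3)
z = 17 + 17*sqrt(3)i


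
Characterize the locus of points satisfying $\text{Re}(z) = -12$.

Re(z) = x where z = x + yi; the equation x = -12 is satisfied by all points with that x-coordinate
Locus: Vertical line x = -12


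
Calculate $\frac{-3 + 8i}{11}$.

Divisor is real, so divide each part by 11:
= -3/11 + (8/11)i


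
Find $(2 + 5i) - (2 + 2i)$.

(2 - 2) + (5 - 2)i = 3i


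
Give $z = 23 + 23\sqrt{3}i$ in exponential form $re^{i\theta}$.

r = |z| = sqrt((23)^2 + (23*sqrt(3))^2) = sqrt(529 + 1587) = sqrt(2116) = 46
θ = arctan(b/a) = arctan(39.8372/23) (quadrant-adjusted) = 60° = π/3
z = 46e^(i*π/3)


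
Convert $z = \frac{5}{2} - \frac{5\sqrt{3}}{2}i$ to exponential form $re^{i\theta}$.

r = |z| = sqrt((5/2)^2 + (-5*sqrt(3)/2)^2) = sqrt(25/4 + 75/4) = sqrt(25) = 5
θ = arctan(b/a) = arctan(-4.3301/2.5) (quadrant-adjusted) = -60° = -π/3
z = 5e^(-i*π/3)


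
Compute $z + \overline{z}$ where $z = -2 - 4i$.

z + conjugate(z) = (a + bi) + (a - bi) = 2a
= 2 * (-2) = -4


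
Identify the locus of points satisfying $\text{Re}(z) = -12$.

Re(z) = x where z = x + yi; the equation x = -12 is satisfied by all points with that x-coordinate
Locus: Vertical line x = -12


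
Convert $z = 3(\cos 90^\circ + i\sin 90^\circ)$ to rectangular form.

a = r cos θ = 3 * 0 = 0
b = r sin θ = 3 * 1 = 3
z = 3i


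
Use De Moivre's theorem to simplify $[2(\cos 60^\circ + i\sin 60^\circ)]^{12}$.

By De Moivre: z^n = r^n(cos(nθ) + i sin(nθ))
= 2^12(cos(12*60°) + i sin(12*60°))
= 4096(cos 0° + i sin 0°)
= 4096


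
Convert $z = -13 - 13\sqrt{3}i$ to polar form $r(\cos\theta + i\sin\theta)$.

r = |z| = sqrt(a^2 + b^2) = sqrt((-13)^2 + (-13*sqrt(3))^2) = sqrt(169 + 507) = sqrt(676) = 26
θ = arctan(b/a) = arctan(-22.5167/-13) (quadrant-adjusted) = 240°
z = 26(cos 240° + i sin 240°)


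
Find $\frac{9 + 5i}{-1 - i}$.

Multiply numerator and denominator by conjugate (-1 + i):
= (9 + 5i)(-1 + i) / ((-1)^2 + (-1)^2)
= (-14 + 4i) / 2
= -7 + 2i


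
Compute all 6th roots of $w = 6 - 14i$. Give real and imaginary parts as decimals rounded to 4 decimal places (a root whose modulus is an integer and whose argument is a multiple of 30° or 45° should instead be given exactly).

|w| = sqrt(232) ≈ 15.231546, arg(w) ≈ 293.198591°
Root modulus = sqrt(232)^(1/6) ≈ 1.574432
Root arguments: θ_k = (arg(w) + 360°k)/6 for k = 0, 1, ..., 5
Compute each root as (root modulus)(cos θ_k + i sin θ_k) using full-precision intermediates, then round to 4 decimal places.
Roots: 1.0357 + 1.1858i, -0.5091 + 1.4898i, -1.5448 + 0.3040i, -1.0357 - 1.1858i, 0.5091 - 1.4898i, 1.5448 - 0.3040i


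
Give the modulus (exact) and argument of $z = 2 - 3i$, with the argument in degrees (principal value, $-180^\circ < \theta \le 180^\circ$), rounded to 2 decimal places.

|z| = sqrt(2^2 + (-3)^2) = sqrt(13)
arg(z) = arctan(b/a) = arctan(-3/2) (quadrant-adjusted) = -56.31°


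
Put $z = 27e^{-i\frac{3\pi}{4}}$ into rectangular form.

a = r cos θ = 27 * -sqrt(2)/2 = -27*sqrt(2)/2
b = r sin θ = 27 * -sqrt(2)/2 = -27*sqrt(2)/2
z = -27*sqrt(2)/2 - (27*sqrt(2)/2)i


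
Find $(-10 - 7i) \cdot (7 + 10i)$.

(a1*a2 - b1*b2) + (a1*b2 + b1*a2)i
= (-70 - (-70)) + (-100 + (-49))i
= -149i


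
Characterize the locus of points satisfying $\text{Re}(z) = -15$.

Re(z) = x where z = x + yi; the equation x = -15 is satisfied by all points with that x-coordinate
Locus: Vertical line x = -15


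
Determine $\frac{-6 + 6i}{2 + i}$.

Multiply numerator and denominator by conjugate (2 - i):
= (-6 + 6i)(2 - i) / (2^2 + 1^2)
= (-6 + 18i) / 5
= -6/5 + (18/5)i


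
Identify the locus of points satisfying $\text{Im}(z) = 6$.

Im(z) = y where z = x + yi; the equation y = 6 is satisfied by all points with that y-coordinate
Locus: Horizontal line y = 6


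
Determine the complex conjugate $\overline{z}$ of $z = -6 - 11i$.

If z = a + bi, then conjugate(z) = a - bi
conjugate(-6 - 11i) = -6 + 11i


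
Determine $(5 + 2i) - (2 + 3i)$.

(5 - 2) + (2 - 3)i = 3 - i


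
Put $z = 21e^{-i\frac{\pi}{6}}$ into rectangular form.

a = r cos θ = 21 * sqrt(3)/2 = 21*sqrt(3)/2
b = r sin θ = 21 * -1/2 = -21/2
z = 21*sqrt(3)/2 - (21/2)i


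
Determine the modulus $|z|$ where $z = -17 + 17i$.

|z| = sqrt(a^2 + b^2) = sqrt((-17)^2 + 17^2) = sqrt(578) = sqrt(578)


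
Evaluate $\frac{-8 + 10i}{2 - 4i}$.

Multiply numerator and denominator by conjugate (2 + 4i):
= (-8 + 10i)(2 + 4i) / (2^2 + (-4)^2)
= (-56 - 12i) / 20
Divide through by 4: (-14 - 3i) / 5
= -14/5 - (3/5)i


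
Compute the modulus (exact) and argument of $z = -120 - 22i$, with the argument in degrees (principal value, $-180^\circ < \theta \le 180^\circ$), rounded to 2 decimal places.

|z| = sqrt((-120)^2 + (-22)^2) = 122
arg(z) = arctan(b/a) = arctan(-22/-120) (quadrant-adjusted) = -169.61°


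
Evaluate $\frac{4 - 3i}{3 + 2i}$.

Multiply numerator and denominator by conjugate (3 - 2i):
= (4 - 3i)(3 - 2i) / (3^2 + 2^2)
= (6 - 17i) / 13
= 6/13 - (17/13)i


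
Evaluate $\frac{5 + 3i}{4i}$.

Multiply numerator and denominator by conjugate (-4i):
= (5 + 3i)(-4i) / (0^2 + 4^2)
= (12 - 20i) / 16
Divide through by 4: (3 - 5i) / 4
= 3/4 - (5/4)i


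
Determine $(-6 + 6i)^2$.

(a + bi)^2 = a^2 - b^2 + 2abi
= (-6)^2 - 6^2 + 2*(-6)*6i
= -72i


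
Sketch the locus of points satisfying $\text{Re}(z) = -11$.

Re(z) = x where z = x + yi; the equation x = -11 is satisfied by all points with that x-coordinate
Locus: Vertical line x = -11


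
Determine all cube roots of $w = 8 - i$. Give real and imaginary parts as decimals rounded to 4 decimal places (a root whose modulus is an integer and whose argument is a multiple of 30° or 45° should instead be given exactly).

|w| = sqrt(65) ≈ 8.062258, arg(w) ≈ 352.874984°
Root modulus = sqrt(65)^(1/3) ≈ 2.005175
Root arguments: θ_k = (arg(w) + 360°k)/3 for k = 0, 1, ..., 2
Compute each root as (root modulus)(cos θ_k + i sin θ_k) using full-precision intermediates, then round to 4 decimal places.
Roots: -0.9298 + 1.7766i, -1.0737 - 1.6935i, 2.0035 - 0.0831i


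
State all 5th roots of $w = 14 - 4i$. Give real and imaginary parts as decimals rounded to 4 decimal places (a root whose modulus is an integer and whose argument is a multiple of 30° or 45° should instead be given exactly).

|w| = sqrt(212) ≈ 14.560220, arg(w) ≈ 344.054604°
Root modulus = sqrt(212)^(1/5) ≈ 1.708573
Root arguments: θ_k = (arg(w) + 360°k)/5 for k = 0, 1, ..., 4
Compute each root as (root modulus)(cos θ_k + i sin θ_k) using full-precision intermediates, then round to 4 decimal places.
Roots: 0.6176 + 1.5931i, -1.3243 + 1.0796i, -1.4360 - 0.9258i, 0.4368 - 1.6518i, 1.7059 - 0.0950i


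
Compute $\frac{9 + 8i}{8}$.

Divisor is real, so divide each part by 8:
= 9/8 + i


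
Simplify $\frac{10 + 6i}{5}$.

Divisor is real, so divide each part by 5:
= 2 + (6/5)i


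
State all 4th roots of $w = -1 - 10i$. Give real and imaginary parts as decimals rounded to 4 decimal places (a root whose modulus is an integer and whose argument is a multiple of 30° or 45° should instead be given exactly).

|w| = sqrt(101) ≈ 10.049876, arg(w) ≈ 264.289407°
Root modulus = sqrt(101)^(1/4) ≈ 1.780493
Root arguments: θ_k = (arg(w) + 360°k)/4 for k = 0, 1, ..., 3
Compute each root as (root modulus)(cos θ_k + i sin θ_k) using full-precision intermediates, then round to 4 decimal places.
Roots: 0.7221 + 1.6275i, -1.6275 + 0.7221i, -0.7221 - 1.6275i, 1.6275 - 0.7221i


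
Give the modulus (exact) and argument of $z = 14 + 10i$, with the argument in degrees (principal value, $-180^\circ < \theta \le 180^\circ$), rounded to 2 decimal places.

|z| = sqrt(14^2 + 10^2) = sqrt(296)
arg(z) = arctan(b/a) = arctan(10/14) (quadrant-adjusted) = 35.54°


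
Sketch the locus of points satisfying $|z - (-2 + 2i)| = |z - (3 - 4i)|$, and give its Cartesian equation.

|z - z1| = |z - z2| means z is equidistant from z1 and z2,
i.e. the perpendicular bisector of the segment from (-2, 2) to (3, -4) (midpoint (1/2, -1)).
With z = x + yi, square both sides:
(x - (-2))^2 + (y - 2)^2 = (x - 3)^2 + (y - (-4))^2
The x^2 and y^2 terms cancel: 10x + (-12)y = 25 - 8 = 17
Simplify: 10x - 12y = 17
Locus: Perpendicular bisector of the segment from (-2, 2) to (3, -4): the line 10x - 12y = 17


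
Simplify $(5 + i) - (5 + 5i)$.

(5 - 5) + (1 - 5)i = -4i


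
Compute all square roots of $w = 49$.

|w| = 49, arg(w) = 0°
Root modulus = 49^(1/2) = 7
Root arguments: θ_k = (0° + 360°k)/2 for k = 0, 1, ..., 1
Roots: 7, -7


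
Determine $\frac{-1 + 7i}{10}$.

Divisor is real, so divide each part by 10:
= -1/10 + (7/10)i


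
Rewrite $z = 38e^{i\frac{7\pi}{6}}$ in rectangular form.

a = r cos θ = 38 * -sqrt(3)/2 = -19*sqrt(3)
b = r sin θ = 38 * -1/2 = -19
z = -19*sqrt(3) - 19i


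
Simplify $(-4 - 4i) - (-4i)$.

(-4 - 0) + (-4 - (-4))i = -4


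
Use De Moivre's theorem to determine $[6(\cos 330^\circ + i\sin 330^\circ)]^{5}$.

By De Moivre: z^n = r^n(cos(nθ) + i sin(nθ))
= 6^5(cos(5*330°) + i sin(5*330°))
= 7776(cos 210° + i sin 210°)
= -3888*sqrt(3) - 3888i


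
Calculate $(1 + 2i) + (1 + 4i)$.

(1 + 1) + (2 + 4)i = 2 + 6i


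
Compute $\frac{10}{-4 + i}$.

Multiply numerator and denominator by conjugate (-4 - i):
= (10)(-4 - i) / ((-4)^2 + 1^2)
= (-40 - 10i) / 17
= -40/17 - (10/17)i


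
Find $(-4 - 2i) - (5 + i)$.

(-4 - 5) + (-2 - 1)i = -9 - 3i


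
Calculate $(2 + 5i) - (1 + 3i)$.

(2 - 1) + (5 - 3)i = 1 + 2i


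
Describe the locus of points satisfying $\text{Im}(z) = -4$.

Im(z) = y where z = x + yi; the equation y = -4 is satisfied by all points with that y-coordinate
Locus: Horizontal line y = -4


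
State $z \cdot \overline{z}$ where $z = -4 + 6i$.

z * conjugate(z) = |z|^2 = a^2 + b^2
= (-4)^2 + 6^2 = 52


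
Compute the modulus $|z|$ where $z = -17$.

|z| = sqrt(a^2 + b^2) = sqrt((-17)^2 + 0^2) = sqrt(289) = 17


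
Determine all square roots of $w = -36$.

|w| = 36, arg(w) = 180°
Root modulus = 36^(1/2) = 6
Root arguments: θ_k = (180° + 360°k)/2 for k = 0, 1, ..., 1
Roots: 6i, -6i


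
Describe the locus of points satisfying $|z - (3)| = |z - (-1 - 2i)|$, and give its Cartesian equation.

|z - z1| = |z - z2| means z is equidistant from z1 and z2,
i.e. the perpendicular bisector of the segment from (3, 0) to (-1, -2) (midpoint (1, -1)).
With z = x + yi, square both sides:
(x - 3)^2 + (y - 0)^2 = (x - (-1))^2 + (y - (-2))^2
The x^2 and y^2 terms cancel: -8x + (-4)y = 5 - 9 = -4
Simplify: 2x + y = 1
Locus: Perpendicular bisector of the segment from (3, 0) to (-1, -2): the line 2x + y = 1


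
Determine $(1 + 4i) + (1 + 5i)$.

(1 + 1) + (4 + 5)i = 2 + 9i


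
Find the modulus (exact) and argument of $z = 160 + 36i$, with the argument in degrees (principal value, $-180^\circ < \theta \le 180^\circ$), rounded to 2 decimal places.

|z| = sqrt(160^2 + 36^2) = 164
arg(z) = arctan(b/a) = arctan(36/160) (quadrant-adjusted) = 12.68°


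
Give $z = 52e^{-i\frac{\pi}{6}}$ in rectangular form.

a = r cos θ = 52 * sqrt(3)/2 = 26*sqrt(3)
b = r sin θ = 52 * -1/2 = -26
z = 26*sqrt(3) - 26i


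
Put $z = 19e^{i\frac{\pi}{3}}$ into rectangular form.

a = r cos θ = 19 * 1/2 = 19/2
b = r sin θ = 19 * sqrt(3)/2 = 19*sqrt(3)/2
z = 19/2 + (19*sqrt(3)/2)i


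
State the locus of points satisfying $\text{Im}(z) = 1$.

Im(z) = y where z = x + yi; the equation y = 1 is satisfied by all points with that y-coordinate
Locus: Horizontal line y = 1


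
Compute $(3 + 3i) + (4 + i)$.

(3 + 4) + (3 + 1)i = 7 + 4i


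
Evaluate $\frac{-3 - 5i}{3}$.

Divisor is real, so divide each part by 3:
= -1 - (5/3)i


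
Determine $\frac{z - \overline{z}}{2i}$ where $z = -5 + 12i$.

z - conjugate(z) = 2bi
(z - conjugate(z))/(2i) = 2bi/(2i) = b = 12


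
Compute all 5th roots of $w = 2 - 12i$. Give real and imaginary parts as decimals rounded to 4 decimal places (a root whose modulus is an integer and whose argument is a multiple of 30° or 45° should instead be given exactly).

|w| = sqrt(148) ≈ 12.165525, arg(w) ≈ 279.462322°
Root modulus = sqrt(148)^(1/5) ≈ 1.648262
Root arguments: θ_k = (arg(w) + 360°k)/5 for k = 0, 1, ..., 4
Compute each root as (root modulus)(cos θ_k + i sin θ_k) using full-precision intermediates, then round to 4 decimal places.
Roots: 0.9243 + 1.3647i, -1.0123 + 1.3008i, -1.5499 - 0.5608i, 0.0544 - 1.6474i, 1.5836 - 0.4573i


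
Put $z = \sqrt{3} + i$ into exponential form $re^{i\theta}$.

r = |z| = sqrt((sqrt(3))^2 + (1)^2) = sqrt(3 + 1) = sqrt(4) = 2
θ = arctan(b/a) = arctan(1/1.7321) (quadrant-adjusted) = 30° = π/6
z = 2e^(i*π/6)


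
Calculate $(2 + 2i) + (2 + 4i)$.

(2 + 2) + (2 + 4)i = 4 + 6i


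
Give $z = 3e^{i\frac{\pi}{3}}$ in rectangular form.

a = r cos θ = 3 * 1/2 = 3/2
b = r sin θ = 3 * sqrt(3)/2 = 3*sqrt(3)/2
z = 3/2 + (3*sqrt(3)/2)i


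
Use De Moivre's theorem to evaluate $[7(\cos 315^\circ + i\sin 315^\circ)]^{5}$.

By De Moivre: z^n = r^n(cos(nθ) + i sin(nθ))
= 7^5(cos(5*315°) + i sin(5*315°))
= 16807(cos 135° + i sin 135°)
= -16807*sqrt(2)/2 + (16807*sqrt(2)/2)i


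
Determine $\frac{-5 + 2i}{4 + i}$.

Multiply numerator and denominator by conjugate (4 - i):
= (-5 + 2i)(4 - i) / (4^2 + 1^2)
= (-18 + 13i) / 17
= -18/17 + (13/17)i


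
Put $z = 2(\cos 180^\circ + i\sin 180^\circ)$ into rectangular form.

a = r cos θ = 2 * -1 = -2
b = r sin θ = 2 * 0 = 0
z = -2


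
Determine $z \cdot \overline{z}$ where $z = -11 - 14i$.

z * conjugate(z) = |z|^2 = a^2 + b^2
= (-11)^2 + (-14)^2 = 317


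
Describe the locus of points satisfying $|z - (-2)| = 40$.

|z - z0| = r describes a circle centered at z0 with radius r
Here z0 = -2 and r = 40
Locus: Circle centered at (-2, 0) with radius 40


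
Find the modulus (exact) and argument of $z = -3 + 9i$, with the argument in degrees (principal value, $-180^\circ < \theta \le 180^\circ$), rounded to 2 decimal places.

|z| = sqrt((-3)^2 + 9^2) = sqrt(90)
arg(z) = arctan(b/a) = arctan(9/-3) (quadrant-adjusted) = 108.43°


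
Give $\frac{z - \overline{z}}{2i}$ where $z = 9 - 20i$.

z - conjugate(z) = 2bi
(z - conjugate(z))/(2i) = 2bi/(2i) = b = -20


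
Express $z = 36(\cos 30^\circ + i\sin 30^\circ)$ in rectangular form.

a = r cos θ = 36 * sqrt(3)/2 = 18*sqrt(3)
b = r sin θ = 36 * 1/2 = 18
z = 18*sqrt(3) + 18i


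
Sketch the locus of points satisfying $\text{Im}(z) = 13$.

Im(z) = y where z = x + yi; the equation y = 13 is satisfied by all points with that y-coordinate
Locus: Horizontal line y = 13


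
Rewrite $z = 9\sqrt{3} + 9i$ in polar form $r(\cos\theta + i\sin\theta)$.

r = |z| = sqrt(a^2 + b^2) = sqrt((9*sqrt(3))^2 + (9)^2) = sqrt(243 + 81) = sqrt(324) = 18
θ = arctan(b/a) = arctan(9/15.5885) (quadrant-adjusted) = 30°
z = 18(cos 30° + i sin 30°)


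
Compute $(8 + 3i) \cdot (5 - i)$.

(a1*a2 - b1*b2) + (a1*b2 + b1*a2)i
= (40 - (-3)) + (-8 + 15)i
= 43 + 7i


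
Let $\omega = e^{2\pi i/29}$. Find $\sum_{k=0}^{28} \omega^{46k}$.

Let ζ = ω^46 = e^(2πi·46/29). Since 29 ∤ 46, ζ ≠ 1.
Sum = Σ_{k=0}^{28} ζ^k = (ζ^29 - 1)/(ζ - 1) = (ω^{46·29} - 1)/(ζ - 1) = (1 - 1)/(ζ - 1) = 0


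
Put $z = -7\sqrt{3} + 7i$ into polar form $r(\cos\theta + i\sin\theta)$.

r = |z| = sqrt(a^2 + b^2) = sqrt((-7*sqrt(3))^2 + (7)^2) = sqrt(147 + 49) = sqrt(196) = 14
θ = arctan(b/a) = arctan(7/-12.1244) (quadrant-adjusted) = 150°
z = 14(cos 150° + i sin 150°)


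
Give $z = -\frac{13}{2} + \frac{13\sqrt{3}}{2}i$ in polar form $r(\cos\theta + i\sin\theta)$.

r = |z| = sqrt(a^2 + b^2) = sqrt((-13/2)^2 + (13*sqrt(3)/2)^2) = sqrt(169/4 + 507/4) = sqrt(169) = 13
θ = arctan(b/a) = arctan(11.2583/-6.5) (quadrant-adjusted) = 120°
z = 13(cos 120° + i sin 120°)


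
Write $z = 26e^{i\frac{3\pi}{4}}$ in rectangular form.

a = r cos θ = 26 * -sqrt(2)/2 = -13*sqrt(2)
b = r sin θ = 26 * sqrt(2)/2 = 13*sqrt(2)
z = -13*sqrt(2) + 13*sqrt(2)i


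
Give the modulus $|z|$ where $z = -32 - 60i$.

|z| = sqrt(a^2 + b^2) = sqrt((-32)^2 + (-60)^2) = sqrt(4624) = 68


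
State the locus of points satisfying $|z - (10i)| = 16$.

|z - z0| = r describes a circle centered at z0 with radius r
Here z0 = 10i and r = 16
Locus: Circle centered at (0, 10) with radius 16


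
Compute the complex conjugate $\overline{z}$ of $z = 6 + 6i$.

If z = a + bi, then conjugate(z) = a - bi
conjugate(6 + 6i) = 6 - 6i


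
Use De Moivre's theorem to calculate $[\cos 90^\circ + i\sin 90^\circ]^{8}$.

By De Moivre: z^n = r^n(cos(nθ) + i sin(nθ))
= 1^8(cos(8*90°) + i sin(8*90°))
= 1(cos 0° + i sin 0°)
= 1


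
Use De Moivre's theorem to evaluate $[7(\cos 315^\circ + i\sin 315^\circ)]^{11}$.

By De Moivre: z^n = r^n(cos(nθ) + i sin(nθ))
= 7^11(cos(11*315°) + i sin(11*315°))
= 1977326743(cos 225° + i sin 225°)
= -1977326743*sqrt(2)/2 - (1977326743*sqrt(2)/2)i


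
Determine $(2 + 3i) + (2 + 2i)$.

(2 + 2) + (3 + 2)i = 4 + 5i


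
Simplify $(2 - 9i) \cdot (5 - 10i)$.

(a1*a2 - b1*b2) + (a1*b2 + b1*a2)i
= (10 - 90) + (-20 + (-45))i
= -80 - 65i


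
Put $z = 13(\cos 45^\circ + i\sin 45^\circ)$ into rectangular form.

a = r cos θ = 13 * sqrt(2)/2 = 13*sqrt(2)/2
b = r sin θ = 13 * sqrt(2)/2 = 13*sqrt(2)/2
z = 13*sqrt(2)/2 + (13*sqrt(2)/2)i


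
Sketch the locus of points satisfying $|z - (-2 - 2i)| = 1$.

|z - z0| = r describes a circle centered at z0 with radius r
Here z0 = -2 - 2i and r = 1
Locus: Circle centered at (-2, -2) with radius 1


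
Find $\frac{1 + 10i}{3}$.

Divisor is real, so divide each part by 3:
= 1/3 + (10/3)i


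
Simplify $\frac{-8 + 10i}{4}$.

Divisor is real, so divide each part by 4:
= -2 + (5/2)i


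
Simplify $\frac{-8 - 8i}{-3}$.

Divisor is real, so divide each part by -3:
= 8/3 + (8/3)i


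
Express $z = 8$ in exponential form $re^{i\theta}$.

r = |z| = sqrt((8)^2 + (0)^2) = sqrt(64 + 0) = sqrt(64) = 8
b = 0 and a > 0, so z lies on the positive real axis: θ = 0
z = 8e^(i*0) = 8


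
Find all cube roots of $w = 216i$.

|w| = 216, arg(w) = 90°
Root modulus = 216^(1/3) = 6
Root arguments: θ_k = (90° + 360°k)/3 for k = 0, 1, ..., 2
Roots: 3*sqrt(3) + 3i, -3*sqrt(3) + 3i, -6i


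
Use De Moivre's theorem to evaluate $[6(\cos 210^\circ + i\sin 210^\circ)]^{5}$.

By De Moivre: z^n = r^n(cos(nθ) + i sin(nθ))
= 6^5(cos(5*210°) + i sin(5*210°))
= 7776(cos 330° + i sin 330°)
= 3888*sqrt(3) - 3888i


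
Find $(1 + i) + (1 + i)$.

(1 + 1) + (1 + 1)i = 2 + 2i


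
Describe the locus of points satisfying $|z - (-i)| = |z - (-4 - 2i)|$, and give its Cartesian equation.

|z - z1| = |z - z2| means z is equidistant from z1 and z2,
i.e. the perpendicular bisector of the segment from (0, -1) to (-4, -2) (midpoint (-2, -3/2)).
With z = x + yi, square both sides:
(x - 0)^2 + (y - (-1))^2 = (x - (-4))^2 + (y - (-2))^2
The x^2 and y^2 terms cancel: -8x + (-2)y = 20 - 1 = 19
Simplify: 8x + 2y = -19
Locus: Perpendicular bisector of the segment from (0, -1) to (-4, -2): the line 8x + 2y = -19


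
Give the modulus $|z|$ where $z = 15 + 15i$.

|z| = sqrt(a^2 + b^2) = sqrt(15^2 + 15^2) = sqrt(450) = sqrt(450)


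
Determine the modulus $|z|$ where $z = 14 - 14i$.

|z| = sqrt(a^2 + b^2) = sqrt(14^2 + (-14)^2) = sqrt(392) = sqrt(392)


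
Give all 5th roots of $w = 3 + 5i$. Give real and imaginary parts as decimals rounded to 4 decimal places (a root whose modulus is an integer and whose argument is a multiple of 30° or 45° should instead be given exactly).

|w| = sqrt(34) ≈ 5.830952, arg(w) ≈ 59.036243°
Root modulus = sqrt(34)^(1/5) ≈ 1.422813
Root arguments: θ_k = (arg(w) + 360°k)/5 for k = 0, 1, ..., 4
Compute each root as (root modulus)(cos θ_k + i sin θ_k) using full-precision intermediates, then round to 4 decimal places.
Roots: 1.3927 + 0.2911i, 0.1535 + 1.4145i, -1.2979 + 0.5831i, -0.9556 - 1.0541i, 0.7073 - 1.2346i


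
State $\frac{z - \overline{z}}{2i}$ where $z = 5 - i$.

z - conjugate(z) = 2bi
(z - conjugate(z))/(2i) = 2bi/(2i) = b = -1


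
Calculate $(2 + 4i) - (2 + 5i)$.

(2 - 2) + (4 - 5)i = -i


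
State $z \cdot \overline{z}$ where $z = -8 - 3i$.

z * conjugate(z) = |z|^2 = a^2 + b^2
= (-8)^2 + (-3)^2 = 73


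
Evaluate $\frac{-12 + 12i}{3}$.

Divisor is real, so divide each part by 3:
= -4 + 4i


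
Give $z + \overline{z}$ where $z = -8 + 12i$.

z + conjugate(z) = (a + bi) + (a - bi) = 2a
= 2 * (-8) = -16


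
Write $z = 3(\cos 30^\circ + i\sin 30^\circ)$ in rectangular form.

a = r cos θ = 3 * sqrt(3)/2 = 3*sqrt(3)/2
b = r sin θ = 3 * 1/2 = 3/2
z = 3*sqrt(3)/2 + (3/2)i


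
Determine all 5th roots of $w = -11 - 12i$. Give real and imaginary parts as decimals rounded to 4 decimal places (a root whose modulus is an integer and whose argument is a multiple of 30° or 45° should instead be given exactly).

|w| = sqrt(265) ≈ 16.278821, arg(w) ≈ 227.489553°
Root modulus = sqrt(265)^(1/5) ≈ 1.747127
Root arguments: θ_k = (arg(w) + 360°k)/5 for k = 0, 1, ..., 4
Compute each root as (root modulus)(cos θ_k + i sin θ_k) using full-precision intermediates, then round to 4 decimal places.
Roots: 1.2246 + 1.2461i, -0.8067 + 1.5498i, -1.7232 - 0.2883i, -0.2583 - 1.7279i, 1.5635 - 0.7796i


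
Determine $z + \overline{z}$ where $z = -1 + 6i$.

z + conjugate(z) = (a + bi) + (a - bi) = 2a
= 2 * (-1) = -2


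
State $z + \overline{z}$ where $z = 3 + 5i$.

z + conjugate(z) = (a + bi) + (a - bi) = 2a
= 2 * 3 = 6


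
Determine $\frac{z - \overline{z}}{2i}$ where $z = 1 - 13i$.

z - conjugate(z) = 2bi
(z - conjugate(z))/(2i) = 2bi/(2i) = b = -13


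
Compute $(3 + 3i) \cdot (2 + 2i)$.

(a1*a2 - b1*b2) + (a1*b2 + b1*a2)i
= (6 - 6) + (6 + 6)i
= 12i


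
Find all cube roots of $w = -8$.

|w| = 8, arg(w) = 180°
Root modulus = 8^(1/3) = 2
Root arguments: θ_k = (180° + 360°k)/3 for k = 0, 1, ..., 2
Roots: 1 + sqrt(3)i, -2, 1 - sqrt(3)i


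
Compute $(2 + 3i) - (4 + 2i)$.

(2 - 4) + (3 - 2)i = -2 + i


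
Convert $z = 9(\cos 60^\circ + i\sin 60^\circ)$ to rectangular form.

a = r cos θ = 9 * 1/2 = 9/2
b = r sin θ = 9 * sqrt(3)/2 = 9*sqrt(3)/2
z = 9/2 + (9*sqrt(3)/2)i


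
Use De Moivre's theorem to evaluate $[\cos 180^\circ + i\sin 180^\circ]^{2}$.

By De Moivre: z^n = r^n(cos(nθ) + i sin(nθ))
= 1^2(cos(2*180°) + i sin(2*180°))
= 1(cos 0° + i sin 0°)
= 1


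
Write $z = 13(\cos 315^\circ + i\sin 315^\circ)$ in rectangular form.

a = r cos θ = 13 * sqrt(2)/2 = 13*sqrt(2)/2
b = r sin θ = 13 * -sqrt(2)/2 = -13*sqrt(2)/2
z = 13*sqrt(2)/2 - (13*sqrt(2)/2)i


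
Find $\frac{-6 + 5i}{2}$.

Divisor is real, so divide each part by 2:
= -3 + (5/2)i


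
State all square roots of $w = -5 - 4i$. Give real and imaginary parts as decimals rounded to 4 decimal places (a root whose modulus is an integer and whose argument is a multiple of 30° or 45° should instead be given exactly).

|w| = sqrt(41) ≈ 6.403124, arg(w) ≈ 218.659808°
Root modulus = sqrt(41)^(1/2) ≈ 2.530440
Root arguments: θ_k = (arg(w) + 360°k)/2 for k = 0, 1, ..., 1
Compute each root as (root modulus)(cos θ_k + i sin θ_k) using full-precision intermediates, then round to 4 decimal places.
Roots: -0.8376 + 2.3878i, 0.8376 - 2.3878i


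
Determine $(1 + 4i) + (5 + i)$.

(1 + 5) + (4 + 1)i = 6 + 5i


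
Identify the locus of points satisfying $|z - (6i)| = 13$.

|z - z0| = r describes a circle centered at z0 with radius r
Here z0 = 6i and r = 13
Locus: Circle centered at (0, 6) with radius 13


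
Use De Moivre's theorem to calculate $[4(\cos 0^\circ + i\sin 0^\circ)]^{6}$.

By De Moivre: z^n = r^n(cos(nθ) + i sin(nθ))
= 4^6(cos(6*0°) + i sin(6*0°))
= 4096(cos 0° + i sin 0°)
= 4096


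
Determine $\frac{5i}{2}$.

Divisor is real, so divide each part by 2:
= 0 + (5/2)i


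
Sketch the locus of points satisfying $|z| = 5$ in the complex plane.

|z| = 5 means sqrt(x^2 + y^2) = 5
This is a circle of radius 5 centered at the origin


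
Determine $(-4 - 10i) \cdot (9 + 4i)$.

(a1*a2 - b1*b2) + (a1*b2 + b1*a2)i
= (-36 - (-40)) + (-16 + (-90))i
= 4 - 106i


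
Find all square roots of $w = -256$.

|w| = 256, arg(w) = 180°
Root modulus = 256^(1/2) = 16
Root arguments: θ_k = (180° + 360°k)/2 for k = 0, 1, ..., 1
Roots: 16i, -16i


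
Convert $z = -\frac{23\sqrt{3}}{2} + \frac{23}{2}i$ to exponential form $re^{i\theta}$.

r = |z| = sqrt((-23*sqrt(3)/2)^2 + (23/2)^2) = sqrt(1587/4 + 529/4) = sqrt(529) = 23
θ = arctan(b/a) = arctan(11.5/-19.9186) (quadrant-adjusted) = 150° = 5π/6
z = 23e^(i*5π/6)


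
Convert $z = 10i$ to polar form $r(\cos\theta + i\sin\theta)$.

r = |z| = sqrt(a^2 + b^2) = sqrt((0)^2 + (10)^2) = sqrt(0 + 100) = sqrt(100) = 10
a = 0 and b > 0, so z lies on the positive imaginary axis: θ = 90°
z = 10(cos 90° + i sin 90°)


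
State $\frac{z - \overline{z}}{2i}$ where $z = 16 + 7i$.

z - conjugate(z) = 2bi
(z - conjugate(z))/(2i) = 2bi/(2i) = b = 7


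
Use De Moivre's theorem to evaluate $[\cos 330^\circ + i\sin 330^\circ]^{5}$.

By De Moivre: z^n = r^n(cos(nθ) + i sin(nθ))
= 1^5(cos(5*330°) + i sin(5*330°))
= 1(cos 210° + i sin 210°)
= -sqrt(3)/2 - (1/2)i


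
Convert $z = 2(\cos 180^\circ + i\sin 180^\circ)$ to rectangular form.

a = r cos θ = 2 * -1 = -2
b = r sin θ = 2 * 0 = 0
z = -2


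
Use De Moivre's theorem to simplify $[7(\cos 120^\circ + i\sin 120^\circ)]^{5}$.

By De Moivre: z^n = r^n(cos(nθ) + i sin(nθ))
= 7^5(cos(5*120°) + i sin(5*120°))
= 16807(cos 240° + i sin 240°)
= -16807/2 - (16807*sqrt(3)/2)i


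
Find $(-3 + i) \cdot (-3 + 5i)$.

(a1*a2 - b1*b2) + (a1*b2 + b1*a2)i
= (9 - 5) + (-15 + (-3))i
= 4 - 18i


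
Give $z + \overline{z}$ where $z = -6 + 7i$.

z + conjugate(z) = (a + bi) + (a - bi) = 2a
= 2 * (-6) = -12


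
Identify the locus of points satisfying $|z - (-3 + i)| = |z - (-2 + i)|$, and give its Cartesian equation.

|z - z1| = |z - z2| means z is equidistant from z1 and z2,
i.e. the perpendicular bisector of the segment from (-3, 1) to (-2, 1) (midpoint (-5/2, 1)).
With z = x + yi, square both sides:
(x - (-3))^2 + (y - 1)^2 = (x - (-2))^2 + (y - 1)^2
The x^2 and y^2 terms cancel: 2x + 0y = 5 - 10 = -5
Simplify: x = -5/2
Locus: Perpendicular bisector of the segment from (-3, 1) to (-2, 1): the line x = -5/2


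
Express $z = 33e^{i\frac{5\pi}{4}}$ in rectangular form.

a = r cos θ = 33 * -sqrt(2)/2 = -33*sqrt(2)/2
b = r sin θ = 33 * -sqrt(2)/2 = -33*sqrt(2)/2
z = -33*sqrt(2)/2 - (33*sqrt(2)/2)i


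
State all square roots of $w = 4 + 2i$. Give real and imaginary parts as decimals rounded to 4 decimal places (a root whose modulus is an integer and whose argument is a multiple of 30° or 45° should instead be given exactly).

|w| = sqrt(20) ≈ 4.472136, arg(w) ≈ 26.565051°
Root modulus = sqrt(20)^(1/2) ≈ 2.114743
Root arguments: θ_k = (arg(w) + 360°k)/2 for k = 0, 1, ..., 1
Compute each root as (root modulus)(cos θ_k + i sin θ_k) using full-precision intermediates, then round to 4 decimal places.
Roots: 2.0582 + 0.4859i, -2.0582 - 0.4859i


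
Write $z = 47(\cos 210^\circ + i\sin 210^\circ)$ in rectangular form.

a = r cos θ = 47 * -sqrt(3)/2 = -47*sqrt(3)/2
b = r sin θ = 47 * -1/2 = -47/2
z = -47*sqrt(3)/2 - (47/2)i


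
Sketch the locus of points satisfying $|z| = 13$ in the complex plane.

|z| = 13 means sqrt(x^2 + y^2) = 13
This is a circle of radius 13 centered at the origin


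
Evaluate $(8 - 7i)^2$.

(a + bi)^2 = a^2 - b^2 + 2abi
= 8^2 - (-7)^2 + 2*8*(-7)i
= 15 - 112i


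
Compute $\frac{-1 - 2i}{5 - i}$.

Multiply numerator and denominator by conjugate (5 + i):
= (-1 - 2i)(5 + i) / (5^2 + (-1)^2)
= (-3 - 11i) / 26
= -3/26 - (11/26)i


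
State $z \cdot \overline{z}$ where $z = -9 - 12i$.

z * conjugate(z) = |z|^2 = a^2 + b^2
= (-9)^2 + (-12)^2 = 225


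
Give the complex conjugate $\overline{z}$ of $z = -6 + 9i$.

If z = a + bi, then conjugate(z) = a - bi
conjugate(-6 + 9i) = -6 - 9i


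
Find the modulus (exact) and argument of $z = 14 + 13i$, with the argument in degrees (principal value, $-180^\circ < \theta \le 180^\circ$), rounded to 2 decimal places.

|z| = sqrt(14^2 + 13^2) = sqrt(365)
arg(z) = arctan(b/a) = arctan(13/14) (quadrant-adjusted) = 42.88°


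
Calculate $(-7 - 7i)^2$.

(a + bi)^2 = a^2 - b^2 + 2abi
= (-7)^2 - (-7)^2 + 2*(-7)*(-7)i
= 98i


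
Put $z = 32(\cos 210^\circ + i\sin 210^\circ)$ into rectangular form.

a = r cos θ = 32 * -sqrt(3)/2 = -16*sqrt(3)
b = r sin θ = 32 * -1/2 = -16
z = -16*sqrt(3) - 16i


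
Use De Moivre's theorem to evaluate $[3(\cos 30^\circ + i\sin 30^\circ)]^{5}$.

By De Moivre: z^n = r^n(cos(nθ) + i sin(nθ))
= 3^5(cos(5*30°) + i sin(5*30°))
= 243(cos 150° + i sin 150°)
= -243*sqrt(3)/2 + (243/2)i


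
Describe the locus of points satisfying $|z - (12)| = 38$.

|z - z0| = r describes a circle centered at z0 with radius r
Here z0 = 12 and r = 38
Locus: Circle centered at (12, 0) with radius 38


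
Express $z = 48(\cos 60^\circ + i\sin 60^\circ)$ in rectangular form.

a = r cos θ = 48 * 1/2 = 24
b = r sin θ = 48 * sqrt(3)/2 = 24*sqrt(3)
z = 24 + 24*sqrt(3)i


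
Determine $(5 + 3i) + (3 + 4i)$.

(5 + 3) + (3 + 4)i = 8 + 7i


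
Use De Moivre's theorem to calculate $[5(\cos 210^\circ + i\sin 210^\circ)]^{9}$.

By De Moivre: z^n = r^n(cos(nθ) + i sin(nθ))
= 5^9(cos(9*210°) + i sin(9*210°))
= 1953125(cos 90° + i sin 90°)
= 1953125i


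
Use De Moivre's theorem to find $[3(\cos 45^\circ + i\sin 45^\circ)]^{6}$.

By De Moivre: z^n = r^n(cos(nθ) + i sin(nθ))
= 3^6(cos(6*45°) + i sin(6*45°))
= 729(cos 270° + i sin 270°)
= -729i


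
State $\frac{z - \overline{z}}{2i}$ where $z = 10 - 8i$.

z - conjugate(z) = 2bi
(z - conjugate(z))/(2i) = 2bi/(2i) = b = -8


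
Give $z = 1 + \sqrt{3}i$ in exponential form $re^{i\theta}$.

r = |z| = sqrt((1)^2 + (sqrt(3))^2) = sqrt(1 + 3) = sqrt(4) = 2
θ = arctan(b/a) = arctan(1.7321/1) (quadrant-adjusted) = 60° = π/3
z = 2e^(i*π/3)


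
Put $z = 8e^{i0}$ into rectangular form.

a = r cos θ = 8 * 1 = 8
b = r sin θ = 8 * 0 = 0
z = 8


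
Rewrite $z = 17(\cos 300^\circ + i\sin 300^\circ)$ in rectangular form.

a = r cos θ = 17 * 1/2 = 17/2
b = r sin θ = 17 * -sqrt(3)/2 = -17*sqrt(3)/2
z = 17/2 - (17*sqrt(3)/2)i


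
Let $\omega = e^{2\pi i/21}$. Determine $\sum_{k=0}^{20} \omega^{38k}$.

Let ζ = ω^38 = e^(2πi·38/21). Since 21 ∤ 38, ζ ≠ 1.
Sum = Σ_{k=0}^{20} ζ^k = (ζ^21 - 1)/(ζ - 1) = (ω^{38·21} - 1)/(ζ - 1) = (1 - 1)/(ζ - 1) = 0


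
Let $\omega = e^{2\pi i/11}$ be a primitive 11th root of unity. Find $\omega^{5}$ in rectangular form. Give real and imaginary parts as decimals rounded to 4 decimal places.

ω^5 = e^(2πi·5/11) = e^(i·10π/11)
= cos(10π/11) + i sin(10π/11)
= -0.9595 + 0.2817i


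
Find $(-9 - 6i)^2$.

(a + bi)^2 = a^2 - b^2 + 2abi
= (-9)^2 - (-6)^2 + 2*(-9)*(-6)i
= 45 + 108i


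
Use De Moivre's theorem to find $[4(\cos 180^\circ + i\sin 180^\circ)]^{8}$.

By De Moivre: z^n = r^n(cos(nθ) + i sin(nθ))
= 4^8(cos(8*180°) + i sin(8*180°))
= 65536(cos 0° + i sin 0°)
= 65536


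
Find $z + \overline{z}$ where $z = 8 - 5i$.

z + conjugate(z) = (a + bi) + (a - bi) = 2a
= 2 * 8 = 16
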